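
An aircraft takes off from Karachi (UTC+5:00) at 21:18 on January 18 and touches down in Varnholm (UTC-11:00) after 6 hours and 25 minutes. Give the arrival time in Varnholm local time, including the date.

11:43 on January 18

Convert departure to UTC: 21:18 − 5:00 = 16:18 UTC on Jan 18.
Add 6 hours and 25 minutes travel time → 22:43 UTC.
Varnholm is UTC−11:00, so local arrival = 22:43 − 11:00 = 11:43 on Jan 18.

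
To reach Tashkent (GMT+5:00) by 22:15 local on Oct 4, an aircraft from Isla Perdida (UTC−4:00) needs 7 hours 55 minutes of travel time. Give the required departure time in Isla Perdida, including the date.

Target arrival in UTC: 22:15 − 5:00 = 17:15 on Oct 4.
Subtract 7 hours and 55 minutes → departure 09:20 UTC on Oct 4.
Isla Perdida is UTC−4:00: 09:20 − 4:00 = 05:20 on Oct 4.

05:20 on October 4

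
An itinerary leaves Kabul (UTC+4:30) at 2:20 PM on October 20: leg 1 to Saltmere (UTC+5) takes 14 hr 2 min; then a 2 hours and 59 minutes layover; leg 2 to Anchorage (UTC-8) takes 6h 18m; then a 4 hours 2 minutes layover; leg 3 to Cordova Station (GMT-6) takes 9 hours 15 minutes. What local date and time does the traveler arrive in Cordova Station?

Convert departure to UTC: 2:20 PM − 4:30 = 9:50 AM UTC on Oct 20.
Add 14 hours 2 minutes leg 1 → 11:52 PM UTC.
Add 2 hours and 59 minutes layover in Saltmere → 2:51 AM UTC (Oct 21).
Add 6 hours and 18 minutes leg 2 → 9:09 AM UTC.
Add 4 hours and 2 minutes layover in Anchorage → 1:11 PM UTC.
Add 9 hours and 15 minutes leg 3 → 10:26 PM UTC.
Cordova Station is UTC−6:00, so local arrival = 10:26 PM − 6:00 = 4:26 PM on Oct 21.

4:26 PM on Oct 21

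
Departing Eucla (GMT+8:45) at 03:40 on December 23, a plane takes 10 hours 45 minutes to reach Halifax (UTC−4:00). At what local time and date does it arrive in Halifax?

Convert departure to UTC: 03:40 − 8:45 = 18:55 UTC on Dec 22.
Add 10 hours and 45 minutes travel time → 05:40 UTC (Dec 23).
Halifax is UTC−4:00, so local arrival = 05:40 − 4:00 = 01:40 on Dec 23.

01:40 on Dec 23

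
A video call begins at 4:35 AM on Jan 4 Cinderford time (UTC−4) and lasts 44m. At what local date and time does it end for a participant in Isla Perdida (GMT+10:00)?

7:19 PM on January 4

Convert start to UTC: 4:35 AM + 4:00 = 8:35 AM UTC on Jan 4.
Add 44 minutes duration → 9:19 AM UTC.
Isla Perdida is UTC+10:00, so local end time = 9:19 AM + 10:00 = 7:19 PM on Jan 4.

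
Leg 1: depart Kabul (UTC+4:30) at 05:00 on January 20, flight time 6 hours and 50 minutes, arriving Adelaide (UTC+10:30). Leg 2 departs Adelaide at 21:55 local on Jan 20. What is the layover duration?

4 hours 5 minutes

Convert departure to UTC: 05:00 − 4:30 = 00:30 UTC on Jan 20.
Add 6 hours 50 minutes flight time → 07:20 UTC.
Adelaide is UTC+10:30, so local arrival = 07:20 + 10:30 = 17:50 on Jan 20.
Layover = 21:55 − 17:50 = 4 hours 5 minutes.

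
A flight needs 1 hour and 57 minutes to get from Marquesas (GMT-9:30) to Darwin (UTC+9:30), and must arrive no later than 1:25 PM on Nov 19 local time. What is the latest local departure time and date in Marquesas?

Target arrival in UTC: 1:25 PM − 9:30 = 3:55 AM on Nov 19.
Subtract 1 hour and 57 minutes → departure 1:58 AM UTC on Nov 19.
Marquesas is UTC−9:30: 1:58 AM − 9:30 = 4:28 PM on Nov 18.

4:28 PM on November 18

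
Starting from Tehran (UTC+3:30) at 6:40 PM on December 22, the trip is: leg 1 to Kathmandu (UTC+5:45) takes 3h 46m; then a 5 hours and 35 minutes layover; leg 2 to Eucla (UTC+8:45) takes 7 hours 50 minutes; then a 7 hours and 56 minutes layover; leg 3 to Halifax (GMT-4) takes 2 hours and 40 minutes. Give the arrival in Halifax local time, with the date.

Convert departure to UTC: 6:40 PM − 3:30 = 3:10 PM UTC on Dec 22.
Add 3 hours 46 minutes leg 1 → 6:56 PM UTC.
Add 5 hours and 35 minutes layover in Kathmandu → 12:31 AM UTC (Dec 23).
Add 7 hours 50 minutes leg 2 → 8:21 AM UTC.
Add 7 hours 56 minutes layover in Eucla → 4:17 PM UTC.
Add 2 hours 40 minutes leg 3 → 6:57 PM UTC.
Halifax is UTC−4:00, so local arrival = 6:57 PM − 4:00 = 2:57 PM on Dec 23.

2:57 PM on December 23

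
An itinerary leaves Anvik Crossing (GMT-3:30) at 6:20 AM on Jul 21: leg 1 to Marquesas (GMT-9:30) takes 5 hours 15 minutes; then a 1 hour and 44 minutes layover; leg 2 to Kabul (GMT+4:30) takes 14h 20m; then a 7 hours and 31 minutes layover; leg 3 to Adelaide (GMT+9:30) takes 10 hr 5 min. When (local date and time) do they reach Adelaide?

10:15 AM on Jul 23

Convert departure to UTC: 6:20 AM + 3:30 = 9:50 AM UTC on Jul 21.
Add 5 hours 15 minutes leg 1 → 3:05 PM UTC.
Add 1 hour 44 minutes layover in Marquesas → 4:49 PM UTC.
Add 14 hours and 20 minutes leg 2 → 7:09 AM UTC (Jul 22).
Add 7 hours 31 minutes layover in Kabul → 2:40 PM UTC.
Add 10 hours and 5 minutes leg 3 → 12:45 AM UTC (Jul 23).
Adelaide is UTC+9:30, so local arrival = 12:45 AM + 9:30 = 10:15 AM on Jul 23.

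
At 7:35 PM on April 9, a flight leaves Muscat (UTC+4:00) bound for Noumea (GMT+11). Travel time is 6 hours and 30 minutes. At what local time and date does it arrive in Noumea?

Convert departure to UTC: 7:35 PM − 4:00 = 3:35 PM UTC on Apr 9.
Add 6 hours and 30 minutes travel time → 10:05 PM UTC.
Noumea is UTC+11:00, so local arrival = 10:05 PM + 11:00 = 9:05 AM on Apr 10.

9:05 AM on Apr 10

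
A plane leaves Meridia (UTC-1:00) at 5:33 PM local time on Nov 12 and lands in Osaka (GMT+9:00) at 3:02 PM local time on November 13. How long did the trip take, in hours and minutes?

11 hours 29 minutes

Osaka is 10:00 ahead of Meridia.
Clock-face elapsed time (ignoring zones) is 21 hours 29 minutes.
Actual elapsed = 21 hours 29 minutes − 10:00 = 11 hours 29 minutes.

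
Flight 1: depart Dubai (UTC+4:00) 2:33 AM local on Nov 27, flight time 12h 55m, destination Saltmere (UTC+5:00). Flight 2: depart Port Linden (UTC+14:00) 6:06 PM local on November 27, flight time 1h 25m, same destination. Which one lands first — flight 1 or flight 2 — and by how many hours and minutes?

Flight 1 in UTC: 2:33 AM − 4:00 = 10:33 PM on Nov 26.
+12 hours 55 minutes → arrive 11:28 AM UTC on Nov 27.
Flight 2 in UTC: 6:06 PM − 14:00 = 4:06 AM on Nov 27.
+1 hour 25 minutes → arrive 5:31 AM UTC on Nov 27.
Flight 2 lands earlier by 5 hours 57 minutes.

the second, by 5 hours 57 minutes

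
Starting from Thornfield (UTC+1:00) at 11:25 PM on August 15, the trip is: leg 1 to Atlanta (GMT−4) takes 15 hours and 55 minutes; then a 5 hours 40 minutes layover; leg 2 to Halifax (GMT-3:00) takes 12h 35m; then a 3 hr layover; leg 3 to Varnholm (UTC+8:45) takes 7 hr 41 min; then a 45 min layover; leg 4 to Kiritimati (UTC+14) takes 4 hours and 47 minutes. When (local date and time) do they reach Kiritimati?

2:48 PM on August 18

Convert departure to UTC: 11:25 PM − 1:00 = 10:25 PM UTC on Aug 15.
Add 15 hours and 55 minutes leg 1 → 2:20 PM UTC (Aug 16).
Add 5 hours and 40 minutes layover in Atlanta → 8:00 PM UTC.
Add 12 hours and 35 minutes leg 2 → 8:35 AM UTC (Aug 17).
Add 3 hours layover in Halifax → 11:35 AM UTC.
Add 7 hours and 41 minutes leg 3 → 7:16 PM UTC.
Add 45 minutes layover in Varnholm → 8:01 PM UTC.
Add 4 hours and 47 minutes leg 4 → 12:48 AM UTC (Aug 18).
Kiritimati is UTC+14:00, so local arrival = 12:48 AM + 14:00 = 2:48 PM on Aug 18.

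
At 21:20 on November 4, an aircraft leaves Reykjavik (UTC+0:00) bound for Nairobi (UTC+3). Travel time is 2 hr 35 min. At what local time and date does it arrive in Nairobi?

Nairobi is 3:00 ahead of Reykjavik.
After 2 hours and 35 minutes it is 23:55 in Reykjavik.
Shift by the zone difference: 23:55 + 3:00 = 02:55 on Nov 5 in Nairobi.

02:55 on November 5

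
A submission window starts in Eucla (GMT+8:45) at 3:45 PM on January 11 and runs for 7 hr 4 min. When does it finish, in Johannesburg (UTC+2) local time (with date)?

Convert start to UTC: 3:45 PM − 8:45 = 7:00 AM UTC on Jan 11.
Add 7 hours 4 minutes duration → 2:04 PM UTC.
Johannesburg is UTC+2:00, so local end time = 2:04 PM + 2:00 = 4:04 PM on Jan 11.

4:04 PM on Jan 11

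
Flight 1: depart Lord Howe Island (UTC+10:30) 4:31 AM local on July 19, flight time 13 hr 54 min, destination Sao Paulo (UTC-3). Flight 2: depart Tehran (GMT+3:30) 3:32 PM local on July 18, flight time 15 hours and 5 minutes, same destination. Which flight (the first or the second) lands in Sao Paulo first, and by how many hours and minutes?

Flight 1 in UTC: 4:31 AM − 10:30 = 6:01 PM on Jul 18.
+13 hours 54 minutes → arrive 7:55 AM UTC on Jul 19.
Flight 2 in UTC: 3:32 PM − 3:30 = 12:02 PM on Jul 18.
+15 hours 5 minutes → arrive 3:07 AM UTC on Jul 19.
Flight 2 lands earlier by 4 hours 48 minutes.

the second, by 4 hours 48 minutes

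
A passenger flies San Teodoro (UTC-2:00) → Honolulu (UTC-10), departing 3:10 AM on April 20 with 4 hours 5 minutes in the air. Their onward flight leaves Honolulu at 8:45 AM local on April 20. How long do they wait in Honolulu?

Convert departure to UTC: 3:10 AM + 2:00 = 5:10 AM UTC on Apr 20.
Add 4 hours 5 minutes flight time → 9:15 AM UTC.
Honolulu is UTC−10:00, so local arrival = 9:15 AM − 10:00 = 11:15 PM on Apr 19.
Layover = 8:45 AM − 11:15 PM (+1 day) = 9 hours 30 minutes.

9 hours 30 minutes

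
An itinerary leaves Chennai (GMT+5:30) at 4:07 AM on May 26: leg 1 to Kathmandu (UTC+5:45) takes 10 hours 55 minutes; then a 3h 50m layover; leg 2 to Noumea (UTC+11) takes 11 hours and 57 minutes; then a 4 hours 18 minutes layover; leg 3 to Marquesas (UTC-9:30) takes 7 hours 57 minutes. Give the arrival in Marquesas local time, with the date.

4:04 AM on May 27

Convert departure to UTC: 4:07 AM − 5:30 = 10:37 PM UTC on May 25.
Add 10 hours 55 minutes leg 1 → 9:32 AM UTC (May 26).
Add 3 hours and 50 minutes layover in Kathmandu → 1:22 PM UTC.
Add 11 hours and 57 minutes leg 2 → 1:19 AM UTC (May 27).
Add 4 hours 18 minutes layover in Noumea → 5:37 AM UTC.
Add 7 hours 57 minutes leg 3 → 1:34 PM UTC.
Marquesas is UTC−9:30, so local arrival = 1:34 PM − 9:30 = 4:04 AM on May 27.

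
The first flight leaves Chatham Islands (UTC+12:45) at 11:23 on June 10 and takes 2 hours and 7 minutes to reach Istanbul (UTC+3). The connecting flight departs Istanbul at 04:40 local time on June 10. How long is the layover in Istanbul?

Convert departure to UTC: 11:23 − 12:45 = 22:38 UTC on Jun 9.
Add 2 hours 7 minutes flight time → 00:45 UTC (Jun 10).
Istanbul is UTC+3:00, so local arrival = 00:45 + 3:00 = 03:45 on Jun 10.
Layover = 04:40 − 03:45 = 55 minutes.

55 minutes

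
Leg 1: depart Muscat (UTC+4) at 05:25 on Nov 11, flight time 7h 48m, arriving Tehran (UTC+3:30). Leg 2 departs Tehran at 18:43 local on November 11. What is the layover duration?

6 hours

Convert departure to UTC: 05:25 − 4:00 = 01:25 UTC on Nov 11.
Add 7 hours 48 minutes flight time → 09:13 UTC.
Tehran is UTC+3:30, so local arrival = 09:13 + 3:30 = 12:43 on Nov 11.
Layover = 18:43 − 12:43 = 6 hours.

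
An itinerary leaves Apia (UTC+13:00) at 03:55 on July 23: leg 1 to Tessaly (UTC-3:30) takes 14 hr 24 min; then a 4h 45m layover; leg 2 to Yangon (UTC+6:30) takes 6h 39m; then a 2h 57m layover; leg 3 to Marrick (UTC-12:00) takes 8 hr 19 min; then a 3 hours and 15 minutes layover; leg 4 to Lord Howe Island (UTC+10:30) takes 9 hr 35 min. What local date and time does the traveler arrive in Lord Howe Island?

Convert departure to UTC: 03:55 − 13:00 = 14:55 UTC on Jul 22.
Add 14 hours 24 minutes leg 1 → 05:19 UTC (Jul 23).
Add 4 hours 45 minutes layover in Tessaly → 10:04 UTC.
Add 6 hours 39 minutes leg 2 → 16:43 UTC.
Add 2 hours 57 minutes layover in Yangon → 19:40 UTC.
Add 8 hours and 19 minutes leg 3 → 03:59 UTC (Jul 24).
Add 3 hours and 15 minutes layover in Marrick → 07:14 UTC.
Add 9 hours 35 minutes leg 4 → 16:49 UTC.
Lord Howe Island is UTC+10:30, so local arrival = 16:49 + 10:30 = 03:19 on Jul 25.

03:19 on July 25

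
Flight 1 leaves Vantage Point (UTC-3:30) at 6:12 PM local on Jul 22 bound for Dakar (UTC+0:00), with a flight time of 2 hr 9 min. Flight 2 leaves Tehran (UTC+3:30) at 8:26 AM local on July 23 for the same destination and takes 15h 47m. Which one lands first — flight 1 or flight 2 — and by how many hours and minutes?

Flight 1 in UTC: 6:12 PM + 3:30 = 9:42 PM on Jul 22.
+2 hours 9 minutes → arrive 11:51 PM UTC on Jul 22.
Flight 2 in UTC: 8:26 AM − 3:30 = 4:56 AM on Jul 23.
+15 hours 47 minutes → arrive 8:43 PM UTC on Jul 23.
Flight 1 lands earlier by 20 hours 52 minutes.

the first, by 20 hours 52 minutes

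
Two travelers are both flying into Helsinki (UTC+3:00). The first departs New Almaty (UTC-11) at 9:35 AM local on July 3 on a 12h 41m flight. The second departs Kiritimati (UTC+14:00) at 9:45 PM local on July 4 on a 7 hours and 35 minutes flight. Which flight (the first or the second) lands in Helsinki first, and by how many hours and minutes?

Flight 1 in UTC: 9:35 AM + 11:00 = 8:35 PM on Jul 3.
+12 hours 41 minutes → arrive 9:16 AM UTC on Jul 4.
Flight 2 in UTC: 9:45 PM − 14:00 = 7:45 AM on Jul 4.
+7 hours 35 minutes → arrive 3:20 PM UTC on Jul 4.
Flight 1 lands earlier by 6 hours 4 minutes.

the first, by 6 hours 4 minutes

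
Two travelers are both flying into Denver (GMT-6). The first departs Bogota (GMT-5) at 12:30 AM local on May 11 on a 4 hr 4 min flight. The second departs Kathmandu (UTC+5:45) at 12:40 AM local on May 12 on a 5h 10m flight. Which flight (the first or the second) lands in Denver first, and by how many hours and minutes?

the first, by 14 hours 31 minutes

Flight 1 in UTC: 12:30 AM + 5:00 = 5:30 AM on May 11.
+4 hours 4 minutes → arrive 9:34 AM UTC on May 11.
Flight 2 in UTC: 12:40 AM − 5:45 = 6:55 PM on May 11.
+5 hours 10 minutes → arrive 12:05 AM UTC on May 12.
Flight 1 lands earlier by 14 hours 31 minutes.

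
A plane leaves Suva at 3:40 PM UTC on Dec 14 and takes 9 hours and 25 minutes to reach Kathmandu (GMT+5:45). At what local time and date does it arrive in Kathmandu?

Departure is given in UTC: 3:40 PM on Dec 14.
Add 9 hours 25 minutes → 1:05 AM UTC (Dec 15).
Kathmandu is UTC+5:45: 1:05 AM + 5:45 = 6:50 AM on Dec 15.

6:50 AM on Dec 15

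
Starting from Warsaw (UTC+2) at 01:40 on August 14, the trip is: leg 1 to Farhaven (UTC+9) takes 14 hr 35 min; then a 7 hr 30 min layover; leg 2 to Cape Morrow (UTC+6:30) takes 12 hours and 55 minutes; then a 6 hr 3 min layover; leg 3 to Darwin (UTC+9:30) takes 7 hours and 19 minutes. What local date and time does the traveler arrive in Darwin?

Convert departure to UTC: 01:40 − 2:00 = 23:40 UTC on Aug 13.
Add 14 hours and 35 minutes leg 1 → 14:15 UTC (Aug 14).
Add 7 hours and 30 minutes layover in Farhaven → 21:45 UTC.
Add 12 hours 55 minutes leg 2 → 10:40 UTC (Aug 15).
Add 6 hours and 3 minutes layover in Cape Morrow → 16:43 UTC.
Add 7 hours 19 minutes leg 3 → 00:02 UTC (Aug 16).
Darwin is UTC+9:30, so local arrival = 00:02 + 9:30 = 09:32 on Aug 16.

09:32 on August 16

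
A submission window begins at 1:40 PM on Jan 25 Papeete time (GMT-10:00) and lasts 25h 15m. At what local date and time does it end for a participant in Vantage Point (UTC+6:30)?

7:25 AM on January 27

Convert start to UTC: 1:40 PM + 10:00 = 11:40 PM UTC on Jan 25.
Add 25 hours and 15 minutes duration → 12:55 AM UTC (Jan 27).
Vantage Point is UTC+6:30, so local end time = 12:55 AM + 6:30 = 7:25 AM on Jan 27.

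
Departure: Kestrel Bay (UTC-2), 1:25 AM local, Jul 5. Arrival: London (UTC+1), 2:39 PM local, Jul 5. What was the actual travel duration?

10 hours 14 minutes

Departure in UTC: 1:25 AM + 2:00 = 3:25 AM on Jul 5.
Arrival in UTC: 2:39 PM − 1:00 = 1:39 PM on Jul 5.
Elapsed = 1:39 PM − 3:25 AM = 10 hours 14 minutes.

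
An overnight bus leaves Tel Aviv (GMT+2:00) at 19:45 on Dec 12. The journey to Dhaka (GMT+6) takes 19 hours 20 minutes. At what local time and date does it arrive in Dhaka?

Dhaka is 4:00 ahead of Tel Aviv.
After 19 hours and 20 minutes it is 15:05 (Dec 13) in Tel Aviv.
Shift by the zone difference: 15:05 + 4:00 = 19:05 on Dec 13 in Dhaka.

19:05 on December 13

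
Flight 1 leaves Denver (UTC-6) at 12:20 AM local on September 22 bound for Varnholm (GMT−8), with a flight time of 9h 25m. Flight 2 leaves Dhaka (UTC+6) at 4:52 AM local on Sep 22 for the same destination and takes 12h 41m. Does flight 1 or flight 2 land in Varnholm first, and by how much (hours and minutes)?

the second, by 4 hours 12 minutes

Flight 1 in UTC: 12:20 AM + 6:00 = 6:20 AM on Sep 22.
+9 hours 25 minutes → arrive 3:45 PM UTC on Sep 22.
Flight 2 in UTC: 4:52 AM − 6:00 = 10:52 PM on Sep 21.
+12 hours and 41 minutes → arrive 11:33 AM UTC on Sep 22.
Flight 2 lands earlier by 4 hours 12 minutes.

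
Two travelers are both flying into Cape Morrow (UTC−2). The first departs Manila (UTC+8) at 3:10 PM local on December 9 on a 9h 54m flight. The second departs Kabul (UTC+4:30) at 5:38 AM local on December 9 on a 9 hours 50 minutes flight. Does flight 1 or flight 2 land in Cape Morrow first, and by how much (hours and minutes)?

the second, by 6 hours 6 minutes

Flight 1 in UTC: 3:10 PM − 8:00 = 7:10 AM on Dec 9.
+9 hours and 54 minutes → arrive 5:04 PM UTC on Dec 9.
Flight 2 in UTC: 5:38 AM − 4:30 = 1:08 AM on Dec 9.
+9 hours and 50 minutes → arrive 10:58 AM UTC on Dec 9.
Flight 2 lands earlier by 6 hours 6 minutes.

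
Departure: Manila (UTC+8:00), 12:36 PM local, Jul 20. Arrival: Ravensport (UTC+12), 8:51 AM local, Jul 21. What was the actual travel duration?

16 hours 15 minutes

Departure in UTC: 12:36 PM − 8:00 = 4:36 AM on Jul 20.
Arrival in UTC: 8:51 AM − 12:00 = 8:51 PM on Jul 20.
Elapsed = 8:51 PM − 4:36 AM = 16 hours 15 minutes.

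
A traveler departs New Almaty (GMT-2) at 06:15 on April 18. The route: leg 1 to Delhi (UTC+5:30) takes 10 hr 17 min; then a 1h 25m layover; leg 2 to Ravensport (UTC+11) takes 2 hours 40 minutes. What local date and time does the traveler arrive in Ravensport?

09:37 on April 19

Convert departure to UTC: 06:15 + 2:00 = 08:15 UTC on Apr 18.
Add 10 hours 17 minutes leg 1 → 18:32 UTC.
Add 1 hour and 25 minutes layover in Delhi → 19:57 UTC.
Add 2 hours 40 minutes leg 2 → 22:37 UTC.
Ravensport is UTC+11:00, so local arrival = 22:37 + 11:00 = 09:37 on Apr 19.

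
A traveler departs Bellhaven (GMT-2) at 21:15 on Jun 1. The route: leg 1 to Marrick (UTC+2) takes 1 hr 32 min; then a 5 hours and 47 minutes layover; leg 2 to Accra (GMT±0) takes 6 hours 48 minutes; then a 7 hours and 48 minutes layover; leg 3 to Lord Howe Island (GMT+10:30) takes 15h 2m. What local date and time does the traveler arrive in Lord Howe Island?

Convert departure to UTC: 21:15 + 2:00 = 23:15 UTC on Jun 1.
Add 1 hour 32 minutes leg 1 → 00:47 UTC (Jun 2).
Add 5 hours and 47 minutes layover in Marrick → 06:34 UTC.
Add 6 hours 48 minutes leg 2 → 13:22 UTC.
Add 7 hours and 48 minutes layover in Accra → 21:10 UTC.
Add 15 hours and 2 minutes leg 3 → 12:12 UTC (Jun 3).
Lord Howe Island is UTC+10:30, so local arrival = 12:12 + 10:30 = 22:42 on Jun 3.

22:42 on June 3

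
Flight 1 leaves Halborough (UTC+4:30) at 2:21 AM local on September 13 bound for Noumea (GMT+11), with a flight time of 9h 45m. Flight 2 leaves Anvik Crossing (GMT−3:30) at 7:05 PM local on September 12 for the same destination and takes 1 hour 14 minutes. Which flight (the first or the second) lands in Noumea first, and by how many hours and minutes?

the second, by 7 hours 47 minutes

Flight 1 in UTC: 2:21 AM − 4:30 = 9:51 PM on Sep 12.
+9 hours and 45 minutes → arrive 7:36 AM UTC on Sep 13.
Flight 2 in UTC: 7:05 PM + 3:30 = 10:35 PM on Sep 12.
+1 hour and 14 minutes → arrive 11:49 PM UTC on Sep 12.
Flight 2 lands earlier by 7 hours 47 minutes.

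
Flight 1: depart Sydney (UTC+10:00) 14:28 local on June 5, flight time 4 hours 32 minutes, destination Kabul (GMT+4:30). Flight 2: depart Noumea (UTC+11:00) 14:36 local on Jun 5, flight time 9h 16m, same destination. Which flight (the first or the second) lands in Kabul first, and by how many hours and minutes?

Flight 1 in UTC: 14:28 − 10:00 = 04:28 on Jun 5.
+4 hours and 32 minutes → arrive 09:00 UTC on Jun 5.
Flight 2 in UTC: 14:36 − 11:00 = 03:36 on Jun 5.
+9 hours and 16 minutes → arrive 12:52 UTC on Jun 5.
Flight 1 lands earlier by 3 hours 52 minutes.

the first, by 3 hours 52 minutes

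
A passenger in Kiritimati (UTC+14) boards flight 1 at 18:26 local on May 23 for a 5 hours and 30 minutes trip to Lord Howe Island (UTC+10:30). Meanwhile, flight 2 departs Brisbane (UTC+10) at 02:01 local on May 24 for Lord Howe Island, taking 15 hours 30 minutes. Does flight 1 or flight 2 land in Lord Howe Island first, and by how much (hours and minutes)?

Flight 1 in UTC: 18:26 − 14:00 = 04:26 on May 23.
+5 hours and 30 minutes → arrive 09:56 UTC on May 23.
Flight 2 in UTC: 02:01 − 10:00 = 16:01 on May 23.
+15 hours 30 minutes → arrive 07:31 UTC on May 24.
Flight 1 lands earlier by 21 hours 35 minutes.

the first, by 21 hours 35 minutes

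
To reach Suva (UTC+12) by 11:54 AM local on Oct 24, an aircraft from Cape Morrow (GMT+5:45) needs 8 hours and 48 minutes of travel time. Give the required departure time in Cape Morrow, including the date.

8:51 PM on October 23

Target arrival in UTC: 11:54 AM − 12:00 = 11:54 PM on Oct 23.
Subtract 8 hours and 48 minutes → departure 3:06 PM UTC on Oct 23.
Cape Morrow is UTC+5:45: 3:06 PM + 5:45 = 8:51 PM on Oct 23.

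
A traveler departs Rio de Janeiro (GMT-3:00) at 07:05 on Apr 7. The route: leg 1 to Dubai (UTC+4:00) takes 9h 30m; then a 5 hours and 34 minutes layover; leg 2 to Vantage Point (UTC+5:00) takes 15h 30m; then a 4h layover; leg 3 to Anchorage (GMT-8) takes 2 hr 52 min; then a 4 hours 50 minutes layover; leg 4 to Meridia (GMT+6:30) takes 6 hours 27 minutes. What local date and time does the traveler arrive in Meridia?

17:18 on April 9

Convert departure to UTC: 07:05 + 3:00 = 10:05 UTC on Apr 7.
Add 9 hours 30 minutes leg 1 → 19:35 UTC.
Add 5 hours 34 minutes layover in Dubai → 01:09 UTC (Apr 8).
Add 15 hours 30 minutes leg 2 → 16:39 UTC.
Add 4 hours layover in Vantage Point → 20:39 UTC.
Add 2 hours and 52 minutes leg 3 → 23:31 UTC.
Add 4 hours and 50 minutes layover in Anchorage → 04:21 UTC (Apr 9).
Add 6 hours and 27 minutes leg 4 → 10:48 UTC.
Meridia is UTC+6:30, so local arrival = 10:48 + 6:30 = 17:18 on Apr 9.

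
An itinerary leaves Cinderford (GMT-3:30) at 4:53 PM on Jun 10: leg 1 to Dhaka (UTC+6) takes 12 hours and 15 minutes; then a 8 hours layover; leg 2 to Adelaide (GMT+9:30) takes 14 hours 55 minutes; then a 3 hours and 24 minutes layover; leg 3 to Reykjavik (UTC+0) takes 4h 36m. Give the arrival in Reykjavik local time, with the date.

Convert departure to UTC: 4:53 PM + 3:30 = 8:23 PM UTC on Jun 10.
Add 12 hours and 15 minutes leg 1 → 8:38 AM UTC (Jun 11).
Add 8 hours layover in Dhaka → 4:38 PM UTC.
Add 14 hours and 55 minutes leg 2 → 7:33 AM UTC (Jun 12).
Add 3 hours and 24 minutes layover in Adelaide → 10:57 AM UTC.
Add 4 hours 36 minutes leg 3 → 3:33 PM UTC.
Reykjavik is UTC+0, so local arrival is the same: 3:33 PM on Jun 12.

3:33 PM on Jun 12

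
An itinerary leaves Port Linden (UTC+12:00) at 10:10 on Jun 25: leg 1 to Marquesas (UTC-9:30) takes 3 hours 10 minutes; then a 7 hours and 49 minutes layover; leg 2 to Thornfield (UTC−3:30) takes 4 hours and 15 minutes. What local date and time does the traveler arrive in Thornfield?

09:54 on June 25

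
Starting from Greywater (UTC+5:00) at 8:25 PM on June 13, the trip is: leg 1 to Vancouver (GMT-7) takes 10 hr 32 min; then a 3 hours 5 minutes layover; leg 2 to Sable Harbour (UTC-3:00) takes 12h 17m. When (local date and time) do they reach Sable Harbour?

2:19 PM on June 14

Convert departure to UTC: 8:25 PM − 5:00 = 3:25 PM UTC on Jun 13.
Add 10 hours and 32 minutes leg 1 → 1:57 AM UTC (Jun 14).
Add 3 hours and 5 minutes layover in Vancouver → 5:02 AM UTC.
Add 12 hours and 17 minutes leg 2 → 5:19 PM UTC.
Sable Harbour is UTC−3:00, so local arrival = 5:19 PM − 3:00 = 2:19 PM on Jun 14.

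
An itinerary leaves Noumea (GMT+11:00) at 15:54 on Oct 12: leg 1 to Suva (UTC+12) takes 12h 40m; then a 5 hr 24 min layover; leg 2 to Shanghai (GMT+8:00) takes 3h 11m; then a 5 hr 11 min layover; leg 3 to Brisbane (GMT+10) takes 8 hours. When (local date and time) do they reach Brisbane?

01:20 on Oct 14

Convert departure to UTC: 15:54 − 11:00 = 04:54 UTC on Oct 12.
Add 12 hours and 40 minutes leg 1 → 17:34 UTC.
Add 5 hours 24 minutes layover in Suva → 22:58 UTC.
Add 3 hours 11 minutes leg 2 → 02:09 UTC (Oct 13).
Add 5 hours 11 minutes layover in Shanghai → 07:20 UTC.
Add 8 hours leg 3 → 15:20 UTC.
Brisbane is UTC+10:00, so local arrival = 15:20 + 10:00 = 01:20 on Oct 14.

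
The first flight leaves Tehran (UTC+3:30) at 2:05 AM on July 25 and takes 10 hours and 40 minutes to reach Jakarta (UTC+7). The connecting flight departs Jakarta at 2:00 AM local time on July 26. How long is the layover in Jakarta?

9 hours 45 minutes

Convert departure to UTC: 2:05 AM − 3:30 = 10:35 PM UTC on Jul 24.
Add 10 hours and 40 minutes flight time → 9:15 AM UTC (Jul 25).
Jakarta is UTC+7:00, so local arrival = 9:15 AM + 7:00 = 4:15 PM on Jul 25.
Layover = 2:00 AM − 4:15 PM (+1 day) = 9 hours 45 minutes.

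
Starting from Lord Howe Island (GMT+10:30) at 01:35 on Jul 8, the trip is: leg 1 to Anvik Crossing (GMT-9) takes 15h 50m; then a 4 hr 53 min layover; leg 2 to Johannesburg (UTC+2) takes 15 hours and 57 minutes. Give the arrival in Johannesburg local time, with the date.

05:45 on July 9

Convert departure to UTC: 01:35 − 10:30 = 15:05 UTC on Jul 7.
Add 15 hours 50 minutes leg 1 → 06:55 UTC (Jul 8).
Add 4 hours 53 minutes layover in Anvik Crossing → 11:48 UTC.
Add 15 hours 57 minutes leg 2 → 03:45 UTC (Jul 9).
Johannesburg is UTC+2:00, so local arrival = 03:45 + 2:00 = 05:45 on Jul 9.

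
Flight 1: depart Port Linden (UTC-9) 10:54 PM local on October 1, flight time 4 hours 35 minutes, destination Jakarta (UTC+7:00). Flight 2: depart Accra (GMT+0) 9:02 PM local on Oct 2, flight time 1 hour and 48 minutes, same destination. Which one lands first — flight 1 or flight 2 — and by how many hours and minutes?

the first, by 10 hours 21 minutes

Flight 1 in UTC: 10:54 PM + 9:00 = 7:54 AM on Oct 2.
+4 hours and 35 minutes → arrive 12:29 PM UTC on Oct 2.
Flight 2 departs at 9:02 PM UTC (Oct 2).
+1 hour and 48 minutes → arrive 10:50 PM UTC on Oct 2.
Flight 1 lands earlier by 10 hours 21 minutes.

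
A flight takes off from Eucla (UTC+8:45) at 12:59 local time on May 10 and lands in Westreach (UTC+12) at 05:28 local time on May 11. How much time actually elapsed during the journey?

Departure in UTC: 12:59 − 8:45 = 04:14 on May 10.
Arrival in UTC: 05:28 − 12:00 = 17:28 on May 10.
Elapsed = 17:28 − 04:14 = 13 hours 14 minutes.

13 hours 14 minutes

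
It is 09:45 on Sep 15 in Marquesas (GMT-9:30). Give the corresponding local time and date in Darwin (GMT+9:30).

04:45 on September 16

In UTC: 09:45 + 9:30 = 19:15 on Sep 15.
Darwin is UTC+9:30: 19:15 + 9:30 = 04:45 on Sep 16.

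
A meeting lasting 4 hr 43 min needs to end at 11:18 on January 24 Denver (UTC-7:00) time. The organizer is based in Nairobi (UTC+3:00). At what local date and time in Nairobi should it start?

Target end time in UTC: 11:18 + 7:00 = 18:18 on Jan 24.
Subtract 4 hours and 43 minutes → start 13:35 UTC on Jan 24.
Nairobi is UTC+3:00: 13:35 + 3:00 = 16:35 on Jan 24.

16:35 on Jan 24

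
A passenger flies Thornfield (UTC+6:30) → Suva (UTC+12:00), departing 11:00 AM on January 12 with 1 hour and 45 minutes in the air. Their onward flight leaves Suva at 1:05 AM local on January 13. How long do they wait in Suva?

Convert departure to UTC: 11:00 AM − 6:30 = 4:30 AM UTC on Jan 12.
Add 1 hour 45 minutes flight time → 6:15 AM UTC.
Suva is UTC+12:00, so local arrival = 6:15 AM + 12:00 = 6:15 PM on Jan 12.
Layover = 1:05 AM − 6:15 PM (+1 day) = 6 hours 50 minutes.

6 hours 50 minutes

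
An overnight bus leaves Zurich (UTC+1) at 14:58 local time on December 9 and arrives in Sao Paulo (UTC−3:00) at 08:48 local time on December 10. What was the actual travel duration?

Sao Paulo is 4:00 behind Zurich.
Clock-face elapsed time (ignoring zones) is 17 hours 50 minutes.
Actual elapsed = 17 hours 50 minutes + 4:00 = 21 hours 50 minutes.

21 hours 50 minutes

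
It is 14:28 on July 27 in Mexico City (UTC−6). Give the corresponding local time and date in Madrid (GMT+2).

Madrid is 8:00 ahead of Mexico City.
Shift by the zone difference: 14:28 + 8:00 = 22:28 on Jul 27 in Madrid.

22:28 on July 27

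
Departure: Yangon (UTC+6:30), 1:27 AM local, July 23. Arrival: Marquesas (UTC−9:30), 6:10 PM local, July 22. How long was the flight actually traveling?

Marquesas is 16:00 behind Yangon.
Clock-face elapsed time (ignoring zones) is −7 hours 17 minutes.
Actual elapsed = −7 hours 17 minutes + 16:00 = 8 hours 43 minutes.

8 hours 43 minutes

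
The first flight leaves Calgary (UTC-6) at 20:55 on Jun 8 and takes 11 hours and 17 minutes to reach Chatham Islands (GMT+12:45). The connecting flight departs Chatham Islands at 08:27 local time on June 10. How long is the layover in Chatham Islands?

Convert departure to UTC: 20:55 + 6:00 = 02:55 UTC on Jun 9.
Add 11 hours 17 minutes flight time → 14:12 UTC.
Chatham Islands is UTC+12:45, so local arrival = 14:12 + 12:45 = 02:57 on Jun 10.
Layover = 08:27 − 02:57 = 5 hours 30 minutes.

5 hours 30 minutes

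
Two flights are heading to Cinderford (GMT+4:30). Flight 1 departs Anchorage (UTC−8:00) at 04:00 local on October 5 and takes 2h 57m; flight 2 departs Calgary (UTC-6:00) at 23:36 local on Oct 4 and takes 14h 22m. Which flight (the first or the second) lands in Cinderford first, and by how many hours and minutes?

the first, by 5 hours 1 minute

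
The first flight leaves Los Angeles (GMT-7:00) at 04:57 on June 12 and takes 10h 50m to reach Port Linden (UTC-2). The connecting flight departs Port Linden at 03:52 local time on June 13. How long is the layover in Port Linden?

Convert departure to UTC: 04:57 + 7:00 = 11:57 UTC on Jun 12.
Add 10 hours 50 minutes flight time → 22:47 UTC.
Port Linden is UTC−2:00, so local arrival = 22:47 − 2:00 = 20:47 on Jun 12.
Layover = 03:52 − 20:47 (+1 day) = 7 hours 5 minutes.

7 hours 5 minutes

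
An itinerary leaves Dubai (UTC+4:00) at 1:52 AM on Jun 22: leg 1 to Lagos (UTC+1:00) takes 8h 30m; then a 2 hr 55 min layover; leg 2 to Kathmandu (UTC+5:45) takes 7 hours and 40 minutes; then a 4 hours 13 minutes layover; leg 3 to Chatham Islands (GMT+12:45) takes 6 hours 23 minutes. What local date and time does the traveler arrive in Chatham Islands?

Convert departure to UTC: 1:52 AM − 4:00 = 9:52 PM UTC on Jun 21.
Add 8 hours and 30 minutes leg 1 → 6:22 AM UTC (Jun 22).
Add 2 hours and 55 minutes layover in Lagos → 9:17 AM UTC.
Add 7 hours 40 minutes leg 2 → 4:57 PM UTC.
Add 4 hours 13 minutes layover in Kathmandu → 9:10 PM UTC.
Add 6 hours and 23 minutes leg 3 → 3:33 AM UTC (Jun 23).
Chatham Islands is UTC+12:45, so local arrival = 3:33 AM + 12:45 = 4:18 PM on Jun 23.

4:18 PM on Jun 23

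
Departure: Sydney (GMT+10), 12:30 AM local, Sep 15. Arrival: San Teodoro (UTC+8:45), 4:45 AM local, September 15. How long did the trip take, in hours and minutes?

5 hours 30 minutes

Departure in UTC: 12:30 AM − 10:00 = 2:30 PM on Sep 14.
Arrival in UTC: 4:45 AM − 8:45 = 8:00 PM on Sep 14.
Elapsed = 8:00 PM − 2:30 PM = 5 hours 30 minutes.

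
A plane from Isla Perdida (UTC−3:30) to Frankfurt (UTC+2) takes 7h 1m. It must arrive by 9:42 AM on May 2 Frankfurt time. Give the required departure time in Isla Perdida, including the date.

9:11 PM on May 1

Target arrival in UTC: 9:42 AM − 2:00 = 7:42 AM on May 2.
Subtract 7 hours and 1 minute → departure 12:41 AM UTC on May 2.
Isla Perdida is UTC−3:30: 12:41 AM − 3:30 = 9:11 PM on May 1.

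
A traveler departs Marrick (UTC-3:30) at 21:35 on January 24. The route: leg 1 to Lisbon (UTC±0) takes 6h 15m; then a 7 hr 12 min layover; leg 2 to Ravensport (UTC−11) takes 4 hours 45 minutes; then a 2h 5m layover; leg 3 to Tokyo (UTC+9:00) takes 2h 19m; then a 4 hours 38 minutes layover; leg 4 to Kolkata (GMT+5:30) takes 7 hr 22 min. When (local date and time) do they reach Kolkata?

Convert departure to UTC: 21:35 + 3:30 = 01:05 UTC on Jan 25.
Add 6 hours 15 minutes leg 1 → 07:20 UTC.
Add 7 hours 12 minutes layover in Lisbon → 14:32 UTC.
Add 4 hours 45 minutes leg 2 → 19:17 UTC.
Add 2 hours 5 minutes layover in Ravensport → 21:22 UTC.
Add 2 hours and 19 minutes leg 3 → 23:41 UTC.
Add 4 hours 38 minutes layover in Tokyo → 04:19 UTC (Jan 26).
Add 7 hours and 22 minutes leg 4 → 11:41 UTC.
Kolkata is UTC+5:30, so local arrival = 11:41 + 5:30 = 17:11 on Jan 26.

17:11 on Jan 26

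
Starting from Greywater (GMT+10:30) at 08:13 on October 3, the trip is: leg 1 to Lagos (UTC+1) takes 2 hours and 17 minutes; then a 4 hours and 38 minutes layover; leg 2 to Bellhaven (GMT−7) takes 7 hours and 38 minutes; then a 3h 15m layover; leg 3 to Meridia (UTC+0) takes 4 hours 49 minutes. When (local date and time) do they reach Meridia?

20:20 on October 3

Convert departure to UTC: 08:13 − 10:30 = 21:43 UTC on Oct 2.
Add 2 hours 17 minutes leg 1 → 00:00 UTC (Oct 3).
Add 4 hours 38 minutes layover in Lagos → 04:38 UTC.
Add 7 hours 38 minutes leg 2 → 12:16 UTC.
Add 3 hours 15 minutes layover in Bellhaven → 15:31 UTC.
Add 4 hours 49 minutes leg 3 → 20:20 UTC.
Meridia is UTC+0, so local arrival is the same: 20:20 on Oct 3.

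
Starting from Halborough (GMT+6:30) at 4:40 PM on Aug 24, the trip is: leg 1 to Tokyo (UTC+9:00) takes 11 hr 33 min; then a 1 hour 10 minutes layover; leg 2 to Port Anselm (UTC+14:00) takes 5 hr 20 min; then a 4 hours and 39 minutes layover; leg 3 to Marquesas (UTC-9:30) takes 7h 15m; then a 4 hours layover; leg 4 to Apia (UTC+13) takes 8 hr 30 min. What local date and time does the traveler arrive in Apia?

Convert departure to UTC: 4:40 PM − 6:30 = 10:10 AM UTC on Aug 24.
Add 11 hours and 33 minutes leg 1 → 9:43 PM UTC.
Add 1 hour and 10 minutes layover in Tokyo → 10:53 PM UTC.
Add 5 hours 20 minutes leg 2 → 4:13 AM UTC (Aug 25).
Add 4 hours and 39 minutes layover in Port Anselm → 8:52 AM UTC.
Add 7 hours and 15 minutes leg 3 → 4:07 PM UTC.
Add 4 hours layover in Marquesas → 8:07 PM UTC.
Add 8 hours 30 minutes leg 4 → 4:37 AM UTC (Aug 26).
Apia is UTC+13:00, so local arrival = 4:37 AM + 13:00 = 5:37 PM on Aug 26.

5:37 PM on Aug 26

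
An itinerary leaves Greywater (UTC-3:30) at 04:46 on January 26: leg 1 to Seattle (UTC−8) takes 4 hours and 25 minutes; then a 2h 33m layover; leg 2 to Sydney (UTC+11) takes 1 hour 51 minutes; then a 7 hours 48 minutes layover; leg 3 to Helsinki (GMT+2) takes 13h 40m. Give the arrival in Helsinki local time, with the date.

16:33 on January 27

Convert departure to UTC: 04:46 + 3:30 = 08:16 UTC on Jan 26.
Add 4 hours and 25 minutes leg 1 → 12:41 UTC.
Add 2 hours and 33 minutes layover in Seattle → 15:14 UTC.
Add 1 hour and 51 minutes leg 2 → 17:05 UTC.
Add 7 hours 48 minutes layover in Sydney → 00:53 UTC (Jan 27).
Add 13 hours and 40 minutes leg 3 → 14:33 UTC.
Helsinki is UTC+2:00, so local arrival = 14:33 + 2:00 = 16:33 on Jan 27.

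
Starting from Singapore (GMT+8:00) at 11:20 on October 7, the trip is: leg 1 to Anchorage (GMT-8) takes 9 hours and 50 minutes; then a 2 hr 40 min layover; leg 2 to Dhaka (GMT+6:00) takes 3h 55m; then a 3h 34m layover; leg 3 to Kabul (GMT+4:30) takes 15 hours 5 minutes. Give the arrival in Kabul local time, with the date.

18:54 on Oct 8

Convert departure to UTC: 11:20 − 8:00 = 03:20 UTC on Oct 7.
Add 9 hours 50 minutes leg 1 → 13:10 UTC.
Add 2 hours and 40 minutes layover in Anchorage → 15:50 UTC.
Add 3 hours 55 minutes leg 2 → 19:45 UTC.
Add 3 hours and 34 minutes layover in Dhaka → 23:19 UTC.
Add 15 hours 5 minutes leg 3 → 14:24 UTC (Oct 8).
Kabul is UTC+4:30, so local arrival = 14:24 + 4:30 = 18:54 on Oct 8.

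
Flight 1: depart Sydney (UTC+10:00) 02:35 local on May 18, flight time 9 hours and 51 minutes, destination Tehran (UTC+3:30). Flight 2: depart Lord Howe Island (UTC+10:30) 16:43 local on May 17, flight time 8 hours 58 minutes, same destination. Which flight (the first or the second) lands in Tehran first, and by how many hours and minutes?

Flight 1 in UTC: 02:35 − 10:00 = 16:35 on May 17.
+9 hours 51 minutes → arrive 02:26 UTC on May 18.
Flight 2 in UTC: 16:43 − 10:30 = 06:13 on May 17.
+8 hours 58 minutes → arrive 15:11 UTC on May 17.
Flight 2 lands earlier by 11 hours 15 minutes.

the second, by 11 hours 15 minutes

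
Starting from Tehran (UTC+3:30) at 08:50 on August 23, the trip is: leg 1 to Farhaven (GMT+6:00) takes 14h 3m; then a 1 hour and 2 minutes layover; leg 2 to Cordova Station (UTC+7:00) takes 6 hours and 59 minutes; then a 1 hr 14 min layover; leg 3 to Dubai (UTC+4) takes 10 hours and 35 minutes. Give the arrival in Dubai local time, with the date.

19:13 on Aug 24

Convert departure to UTC: 08:50 − 3:30 = 05:20 UTC on Aug 23.
Add 14 hours and 3 minutes leg 1 → 19:23 UTC.
Add 1 hour and 2 minutes layover in Farhaven → 20:25 UTC.
Add 6 hours and 59 minutes leg 2 → 03:24 UTC (Aug 24).
Add 1 hour and 14 minutes layover in Cordova Station → 04:38 UTC.
Add 10 hours 35 minutes leg 3 → 15:13 UTC.
Dubai is UTC+4:00, so local arrival = 15:13 + 4:00 = 19:13 on Aug 24.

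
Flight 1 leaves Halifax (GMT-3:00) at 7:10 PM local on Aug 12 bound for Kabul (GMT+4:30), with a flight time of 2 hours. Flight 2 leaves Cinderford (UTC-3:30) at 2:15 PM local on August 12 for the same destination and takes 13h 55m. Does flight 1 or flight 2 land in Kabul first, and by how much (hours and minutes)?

the first, by 7 hours 30 minutes

Flight 1 in UTC: 7:10 PM + 3:00 = 10:10 PM on Aug 12.
+2 hours → arrive 12:10 AM UTC on Aug 13.
Flight 2 in UTC: 2:15 PM + 3:30 = 5:45 PM on Aug 12.
+13 hours 55 minutes → arrive 7:40 AM UTC on Aug 13.
Flight 1 lands earlier by 7 hours 30 minutes.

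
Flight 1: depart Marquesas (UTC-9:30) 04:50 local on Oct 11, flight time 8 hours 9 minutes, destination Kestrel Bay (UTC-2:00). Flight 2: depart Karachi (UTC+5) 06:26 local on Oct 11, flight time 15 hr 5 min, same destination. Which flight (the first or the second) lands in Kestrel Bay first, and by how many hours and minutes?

Flight 1 in UTC: 04:50 + 9:30 = 14:20 on Oct 11.
+8 hours and 9 minutes → arrive 22:29 UTC on Oct 11.
Flight 2 in UTC: 06:26 − 5:00 = 01:26 on Oct 11.
+15 hours and 5 minutes → arrive 16:31 UTC on Oct 11.
Flight 2 lands earlier by 5 hours 58 minutes.

the second, by 5 hours 58 minutes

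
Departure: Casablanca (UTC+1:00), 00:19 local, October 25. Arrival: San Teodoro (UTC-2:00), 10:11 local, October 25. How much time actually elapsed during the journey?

Departure in UTC: 00:19 − 1:00 = 23:19 on Oct 24.
Arrival in UTC: 10:11 + 2:00 = 12:11 on Oct 25.
Elapsed = 12:11 − 23:19 (+1 day) = 12 hours 52 minutes.

12 hours 52 minutes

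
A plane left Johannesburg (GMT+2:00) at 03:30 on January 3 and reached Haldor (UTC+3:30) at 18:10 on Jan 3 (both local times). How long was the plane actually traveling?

13 hours 10 minutes

Departure in UTC: 03:30 − 2:00 = 01:30 on Jan 3.
Arrival in UTC: 18:10 − 3:30 = 14:40 on Jan 3.
Elapsed = 14:40 − 01:30 = 13 hours 10 minutes.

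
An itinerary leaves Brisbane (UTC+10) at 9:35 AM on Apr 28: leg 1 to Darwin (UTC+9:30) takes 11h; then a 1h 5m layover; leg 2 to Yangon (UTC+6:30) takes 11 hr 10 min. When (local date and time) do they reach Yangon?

5:20 AM on April 29

Convert departure to UTC: 9:35 AM − 10:00 = 11:35 PM UTC on Apr 27.
Add 11 hours leg 1 → 10:35 AM UTC (Apr 28).
Add 1 hour and 5 minutes layover in Darwin → 11:40 AM UTC.
Add 11 hours and 10 minutes leg 2 → 10:50 PM UTC.
Yangon is UTC+6:30, so local arrival = 10:50 PM + 6:30 = 5:20 AM on Apr 29.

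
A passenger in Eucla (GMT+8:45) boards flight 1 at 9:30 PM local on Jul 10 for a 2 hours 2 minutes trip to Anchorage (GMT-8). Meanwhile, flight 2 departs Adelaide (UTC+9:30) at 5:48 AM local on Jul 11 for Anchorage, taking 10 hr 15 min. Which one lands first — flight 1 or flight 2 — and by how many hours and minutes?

Flight 1 in UTC: 9:30 PM − 8:45 = 12:45 PM on Jul 10.
+2 hours 2 minutes → arrive 2:47 PM UTC on Jul 10.
Flight 2 in UTC: 5:48 AM − 9:30 = 8:18 PM on Jul 10.
+10 hours 15 minutes → arrive 6:33 AM UTC on Jul 11.
Flight 1 lands earlier by 15 hours 46 minutes.

the first, by 15 hours 46 minutes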